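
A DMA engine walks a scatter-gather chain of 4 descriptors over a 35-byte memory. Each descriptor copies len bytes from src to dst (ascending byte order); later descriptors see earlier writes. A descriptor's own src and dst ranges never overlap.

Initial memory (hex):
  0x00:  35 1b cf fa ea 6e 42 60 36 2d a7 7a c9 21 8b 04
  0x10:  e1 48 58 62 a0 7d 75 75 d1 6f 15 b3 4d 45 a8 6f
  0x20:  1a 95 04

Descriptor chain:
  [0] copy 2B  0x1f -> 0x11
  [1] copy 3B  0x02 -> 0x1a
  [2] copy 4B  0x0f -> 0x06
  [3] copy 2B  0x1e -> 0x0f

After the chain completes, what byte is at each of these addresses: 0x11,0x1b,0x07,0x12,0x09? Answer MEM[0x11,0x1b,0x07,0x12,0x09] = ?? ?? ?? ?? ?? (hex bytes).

  after D0: wrote 2B at 0x11 = 6f1a
  after D1: wrote 3B at 0x1a = cffaea
  after D2: wrote 4B at 0x06 = 04e16f1a
  after D3: wrote 2B at 0x0f = a86f
query mem[0x11]=0x6f, mem[0x1b]=0xfa, mem[0x07]=0xe1, mem[0x12]=0x1a, mem[0x09]=0x1a

MEM[0x11,0x1b,0x07,0x12,0x09] = 6f fa e1 1a 1a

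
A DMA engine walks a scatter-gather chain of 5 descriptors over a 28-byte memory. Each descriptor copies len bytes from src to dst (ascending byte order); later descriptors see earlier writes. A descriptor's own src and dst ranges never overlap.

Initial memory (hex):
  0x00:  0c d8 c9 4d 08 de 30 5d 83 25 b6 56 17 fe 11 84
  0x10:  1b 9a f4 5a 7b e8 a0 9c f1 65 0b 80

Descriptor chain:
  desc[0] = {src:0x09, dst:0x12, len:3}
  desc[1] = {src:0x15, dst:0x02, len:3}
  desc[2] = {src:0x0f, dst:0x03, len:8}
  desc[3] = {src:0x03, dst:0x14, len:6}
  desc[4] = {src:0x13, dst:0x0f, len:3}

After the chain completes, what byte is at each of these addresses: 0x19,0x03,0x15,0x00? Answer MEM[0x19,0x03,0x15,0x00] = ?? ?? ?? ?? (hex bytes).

MEM[0x19,0x03,0x15,0x00] = 56 84 1b 0c

D0: mem[0x12..0x14] <- [25 b6 56]
D1: mem[0x02..0x04] <- [e8 a0 9c]
D2: mem[0x03..0x0a] <- [84 1b 9a 25 b6 56 e8 a0]
D3: mem[0x14..0x19] <- [84 1b 9a 25 b6 56]
D4: mem[0x0f..0x11] <- [b6 84 1b]
query mem[0x19]=0x56, mem[0x03]=0x84, mem[0x15]=0x1b, mem[0x00]=0x0c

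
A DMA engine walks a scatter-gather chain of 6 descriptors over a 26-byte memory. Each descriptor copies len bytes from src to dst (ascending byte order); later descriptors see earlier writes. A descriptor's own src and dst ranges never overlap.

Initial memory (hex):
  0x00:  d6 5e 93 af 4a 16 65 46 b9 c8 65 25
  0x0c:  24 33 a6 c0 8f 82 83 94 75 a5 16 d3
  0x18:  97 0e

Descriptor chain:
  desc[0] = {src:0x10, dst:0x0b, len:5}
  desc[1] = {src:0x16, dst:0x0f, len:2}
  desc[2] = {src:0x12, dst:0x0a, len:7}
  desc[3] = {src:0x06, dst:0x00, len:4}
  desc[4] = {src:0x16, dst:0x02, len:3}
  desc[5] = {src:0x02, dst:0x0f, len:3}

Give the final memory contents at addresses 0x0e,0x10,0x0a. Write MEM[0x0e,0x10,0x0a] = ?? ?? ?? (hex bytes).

D0: mem[0x0b..0x0f] <- [8f 82 83 94 75]
D1: mem[0x0f..0x10] <- [16 d3]
D2: mem[0x0a..0x10] <- [83 94 75 a5 16 d3 97]
D3: mem[0x00..0x03] <- [65 46 b9 c8]
D4: mem[0x02..0x04] <- [16 d3 97]
D5: mem[0x0f..0x11] <- [16 d3 97]
query mem[0x0e]=0x16, mem[0x10]=0xd3, mem[0x0a]=0x83

MEM[0x0e,0x10,0x0a] = 16 d3 83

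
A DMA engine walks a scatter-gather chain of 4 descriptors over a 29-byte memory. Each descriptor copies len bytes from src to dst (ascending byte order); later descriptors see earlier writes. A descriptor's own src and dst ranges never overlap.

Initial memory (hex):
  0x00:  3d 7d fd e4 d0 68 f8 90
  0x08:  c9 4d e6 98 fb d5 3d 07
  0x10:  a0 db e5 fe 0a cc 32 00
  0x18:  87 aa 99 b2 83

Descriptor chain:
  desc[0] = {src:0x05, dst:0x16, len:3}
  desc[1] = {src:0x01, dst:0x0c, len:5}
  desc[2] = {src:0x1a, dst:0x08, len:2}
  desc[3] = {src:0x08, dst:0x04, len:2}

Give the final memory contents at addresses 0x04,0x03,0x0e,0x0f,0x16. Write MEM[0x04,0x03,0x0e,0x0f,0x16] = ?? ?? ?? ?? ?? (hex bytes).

D0: mem[0x16..0x18] <- [68 f8 90]
D1: mem[0x0c..0x10] <- [7d fd e4 d0 68]
D2: mem[0x08..0x09] <- [99 b2]
D3: mem[0x04..0x05] <- [99 b2]
query mem[0x04]=0x99, mem[0x03]=0xe4, mem[0x0e]=0xe4, mem[0x0f]=0xd0, mem[0x16]=0x68

MEM[0x04,0x03,0x0e,0x0f,0x16] = 99 e4 e4 d0 68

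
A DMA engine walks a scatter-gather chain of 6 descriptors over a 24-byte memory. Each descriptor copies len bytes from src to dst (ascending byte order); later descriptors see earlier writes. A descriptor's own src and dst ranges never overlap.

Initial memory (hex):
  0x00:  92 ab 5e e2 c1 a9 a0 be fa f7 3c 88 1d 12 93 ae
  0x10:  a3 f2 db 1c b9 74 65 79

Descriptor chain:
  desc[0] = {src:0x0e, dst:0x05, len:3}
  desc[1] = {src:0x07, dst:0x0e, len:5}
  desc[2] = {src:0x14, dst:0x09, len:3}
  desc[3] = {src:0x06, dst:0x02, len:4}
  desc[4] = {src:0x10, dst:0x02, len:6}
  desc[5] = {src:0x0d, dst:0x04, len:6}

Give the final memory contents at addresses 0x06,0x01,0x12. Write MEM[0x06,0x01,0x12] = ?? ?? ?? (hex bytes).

D0: mem[0x05..0x07] <- [93 ae a3]
D1: mem[0x0e..0x12] <- [a3 fa f7 3c 88]
D2: mem[0x09..0x0b] <- [b9 74 65]
D3: mem[0x02..0x05] <- [ae a3 fa b9]
D4: mem[0x02..0x07] <- [f7 3c 88 1c b9 74]
D5: mem[0x04..0x09] <- [12 a3 fa f7 3c 88]
query mem[0x06]=0xfa, mem[0x01]=0xab, mem[0x12]=0x88

MEM[0x06,0x01,0x12] = fa ab 88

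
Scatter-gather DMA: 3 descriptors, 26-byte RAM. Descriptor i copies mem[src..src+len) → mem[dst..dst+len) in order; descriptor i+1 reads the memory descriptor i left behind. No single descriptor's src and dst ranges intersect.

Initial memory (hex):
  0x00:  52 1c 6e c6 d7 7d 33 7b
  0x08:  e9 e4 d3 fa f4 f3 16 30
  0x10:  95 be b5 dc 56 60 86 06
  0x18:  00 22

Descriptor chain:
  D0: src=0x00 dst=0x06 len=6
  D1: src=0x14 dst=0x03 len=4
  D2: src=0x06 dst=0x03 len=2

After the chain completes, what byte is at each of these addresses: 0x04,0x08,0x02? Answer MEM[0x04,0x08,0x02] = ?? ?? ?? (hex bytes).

D0: mem[0x06..0x0b] <- [52 1c 6e c6 d7 7d]
D1: mem[0x03..0x06] <- [56 60 86 06]
D2: mem[0x03..0x04] <- [06 1c]
query mem[0x04]=0x1c, mem[0x08]=0x6e, mem[0x02]=0x6e

MEM[0x04,0x08,0x02] = 1c 6e 6e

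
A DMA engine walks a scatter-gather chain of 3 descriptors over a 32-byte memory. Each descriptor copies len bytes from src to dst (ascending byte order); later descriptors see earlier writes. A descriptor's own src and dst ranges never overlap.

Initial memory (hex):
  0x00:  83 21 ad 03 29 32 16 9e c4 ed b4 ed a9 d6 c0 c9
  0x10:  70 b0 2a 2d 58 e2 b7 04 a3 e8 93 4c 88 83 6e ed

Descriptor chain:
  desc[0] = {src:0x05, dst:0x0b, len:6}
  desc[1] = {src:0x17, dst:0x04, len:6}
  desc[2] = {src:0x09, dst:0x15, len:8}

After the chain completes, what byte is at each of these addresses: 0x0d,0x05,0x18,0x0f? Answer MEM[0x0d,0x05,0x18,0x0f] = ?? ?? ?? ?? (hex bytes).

D0: mem[0x0b..0x10] <- [32 16 9e c4 ed b4]
D1: mem[0x04..0x09] <- [04 a3 e8 93 4c 88]
D2: mem[0x15..0x1c] <- [88 b4 32 16 9e c4 ed b4]
query mem[0x0d]=0x9e, mem[0x05]=0xa3, mem[0x18]=0x16, mem[0x0f]=0xed

MEM[0x0d,0x05,0x18,0x0f] = 9e a3 16 ed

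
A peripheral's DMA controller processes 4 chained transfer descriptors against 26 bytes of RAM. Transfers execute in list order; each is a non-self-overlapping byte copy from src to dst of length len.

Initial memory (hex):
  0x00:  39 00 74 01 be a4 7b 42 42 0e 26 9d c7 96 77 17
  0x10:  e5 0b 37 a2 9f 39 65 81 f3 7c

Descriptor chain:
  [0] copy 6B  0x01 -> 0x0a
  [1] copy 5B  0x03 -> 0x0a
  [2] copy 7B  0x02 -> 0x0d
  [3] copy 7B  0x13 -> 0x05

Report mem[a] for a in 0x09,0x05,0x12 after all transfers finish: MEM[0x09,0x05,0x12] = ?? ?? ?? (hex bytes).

[0] 0x01->0x0a len=6 : 00 74 01 be a4 7b
[1] 0x03->0x0a len=5 : 01 be a4 7b 42
[2] 0x02->0x0d len=7 : 74 01 be a4 7b 42 42
[3] 0x13->0x05 len=7 : 42 9f 39 65 81 f3 7c
query mem[0x09]=0x81, mem[0x05]=0x42, mem[0x12]=0x42

MEM[0x09,0x05,0x12] = 81 42 42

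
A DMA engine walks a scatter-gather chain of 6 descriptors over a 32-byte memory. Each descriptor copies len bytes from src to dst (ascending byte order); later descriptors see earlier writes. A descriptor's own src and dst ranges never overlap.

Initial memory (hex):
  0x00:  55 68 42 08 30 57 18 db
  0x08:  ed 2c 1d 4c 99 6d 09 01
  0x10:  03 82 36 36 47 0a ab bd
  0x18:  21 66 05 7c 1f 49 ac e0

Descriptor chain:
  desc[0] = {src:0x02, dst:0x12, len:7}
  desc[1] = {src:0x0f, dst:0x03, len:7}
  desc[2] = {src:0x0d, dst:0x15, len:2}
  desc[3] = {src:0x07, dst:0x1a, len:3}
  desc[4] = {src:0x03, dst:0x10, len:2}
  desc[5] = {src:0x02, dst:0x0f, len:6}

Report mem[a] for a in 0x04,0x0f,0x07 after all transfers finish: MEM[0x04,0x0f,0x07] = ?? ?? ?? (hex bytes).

MEM[0x04,0x0f,0x07] = 03 42 08

  after D0: wrote 7B at 0x12 = 4208305718dbed
  after D1: wrote 7B at 0x03 = 01038242083057
  after D2: wrote 2B at 0x15 = 6d09
  after D3: wrote 3B at 0x1a = 083057
  after D4: wrote 2B at 0x10 = 0103
  after D5: wrote 6B at 0x0f = 420103824208
query mem[0x04]=0x03, mem[0x0f]=0x42, mem[0x07]=0x08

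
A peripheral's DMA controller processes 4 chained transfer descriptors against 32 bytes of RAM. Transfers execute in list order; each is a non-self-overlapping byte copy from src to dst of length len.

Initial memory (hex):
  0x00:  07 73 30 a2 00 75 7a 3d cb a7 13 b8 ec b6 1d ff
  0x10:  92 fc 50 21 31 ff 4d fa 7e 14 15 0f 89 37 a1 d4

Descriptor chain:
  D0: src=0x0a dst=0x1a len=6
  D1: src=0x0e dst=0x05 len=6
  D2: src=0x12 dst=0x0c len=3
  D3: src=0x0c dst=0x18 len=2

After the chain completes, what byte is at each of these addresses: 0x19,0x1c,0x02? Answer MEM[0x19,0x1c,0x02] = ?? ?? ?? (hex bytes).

MEM[0x19,0x1c,0x02] = 21 ec 30

[0] 0x0a->0x1a len=6 : 13 b8 ec b6 1d ff
[1] 0x0e->0x05 len=6 : 1d ff 92 fc 50 21
[2] 0x12->0x0c len=3 : 50 21 31
[3] 0x0c->0x18 len=2 : 50 21
query mem[0x19]=0x21, mem[0x1c]=0xec, mem[0x02]=0x30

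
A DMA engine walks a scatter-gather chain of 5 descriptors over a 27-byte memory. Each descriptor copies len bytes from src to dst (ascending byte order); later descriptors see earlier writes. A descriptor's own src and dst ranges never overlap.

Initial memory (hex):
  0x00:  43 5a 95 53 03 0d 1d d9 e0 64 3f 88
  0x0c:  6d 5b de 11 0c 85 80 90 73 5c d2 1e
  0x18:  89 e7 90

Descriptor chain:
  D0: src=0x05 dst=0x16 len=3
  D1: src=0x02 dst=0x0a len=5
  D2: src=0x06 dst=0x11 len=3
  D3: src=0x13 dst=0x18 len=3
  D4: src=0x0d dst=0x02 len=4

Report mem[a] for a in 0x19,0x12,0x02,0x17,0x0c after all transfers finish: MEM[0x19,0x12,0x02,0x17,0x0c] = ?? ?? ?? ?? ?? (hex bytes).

[0] 0x05->0x16 len=3 : 0d 1d d9
[1] 0x02->0x0a len=5 : 95 53 03 0d 1d
[2] 0x06->0x11 len=3 : 1d d9 e0
[3] 0x13->0x18 len=3 : e0 73 5c
[4] 0x0d->0x02 len=4 : 0d 1d 11 0c
query mem[0x19]=0x73, mem[0x12]=0xd9, mem[0x02]=0x0d, mem[0x17]=0x1d, mem[0x0c]=0x03

MEM[0x19,0x12,0x02,0x17,0x0c] = 73 d9 0d 1d 03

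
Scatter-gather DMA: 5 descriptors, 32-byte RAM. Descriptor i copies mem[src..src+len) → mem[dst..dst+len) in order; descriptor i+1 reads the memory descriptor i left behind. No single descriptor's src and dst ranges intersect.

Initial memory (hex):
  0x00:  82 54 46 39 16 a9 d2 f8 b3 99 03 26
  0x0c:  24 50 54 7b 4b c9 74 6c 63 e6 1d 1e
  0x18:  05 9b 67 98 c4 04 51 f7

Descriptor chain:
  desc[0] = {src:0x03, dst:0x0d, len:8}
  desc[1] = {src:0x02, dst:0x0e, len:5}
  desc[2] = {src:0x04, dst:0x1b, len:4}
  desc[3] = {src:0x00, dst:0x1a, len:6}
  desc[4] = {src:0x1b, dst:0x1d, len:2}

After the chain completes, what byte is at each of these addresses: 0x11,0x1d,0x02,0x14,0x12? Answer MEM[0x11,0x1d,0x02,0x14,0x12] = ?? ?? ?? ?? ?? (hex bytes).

MEM[0x11,0x1d,0x02,0x14,0x12] = a9 54 46 03 d2

  after D0: wrote 8B at 0x0d = 3916a9d2f8b39903
  after D1: wrote 5B at 0x0e = 463916a9d2
  after D2: wrote 4B at 0x1b = 16a9d2f8
  after D3: wrote 6B at 0x1a = 8254463916a9
  after D4: wrote 2B at 0x1d = 5446
query mem[0x11]=0xa9, mem[0x1d]=0x54, mem[0x02]=0x46, mem[0x14]=0x03, mem[0x12]=0xd2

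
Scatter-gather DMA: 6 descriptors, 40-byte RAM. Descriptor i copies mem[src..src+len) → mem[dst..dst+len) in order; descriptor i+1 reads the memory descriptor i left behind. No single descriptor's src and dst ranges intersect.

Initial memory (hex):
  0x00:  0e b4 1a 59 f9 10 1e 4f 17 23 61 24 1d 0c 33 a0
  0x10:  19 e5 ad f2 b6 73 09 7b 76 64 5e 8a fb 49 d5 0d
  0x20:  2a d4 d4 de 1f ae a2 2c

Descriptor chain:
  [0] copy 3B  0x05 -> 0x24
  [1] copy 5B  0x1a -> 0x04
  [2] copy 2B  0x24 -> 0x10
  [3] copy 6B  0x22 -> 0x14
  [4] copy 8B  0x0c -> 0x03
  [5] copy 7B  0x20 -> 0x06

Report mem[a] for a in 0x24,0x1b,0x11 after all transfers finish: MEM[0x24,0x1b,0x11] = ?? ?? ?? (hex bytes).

D0: mem[0x24..0x26] <- [10 1e 4f]
D1: mem[0x04..0x08] <- [5e 8a fb 49 d5]
D2: mem[0x10..0x11] <- [10 1e]
D3: mem[0x14..0x19] <- [d4 de 10 1e 4f 2c]
D4: mem[0x03..0x0a] <- [1d 0c 33 a0 10 1e ad f2]
D5: mem[0x06..0x0c] <- [2a d4 d4 de 10 1e 4f]
query mem[0x24]=0x10, mem[0x1b]=0x8a, mem[0x11]=0x1e

MEM[0x24,0x1b,0x11] = 10 8a 1e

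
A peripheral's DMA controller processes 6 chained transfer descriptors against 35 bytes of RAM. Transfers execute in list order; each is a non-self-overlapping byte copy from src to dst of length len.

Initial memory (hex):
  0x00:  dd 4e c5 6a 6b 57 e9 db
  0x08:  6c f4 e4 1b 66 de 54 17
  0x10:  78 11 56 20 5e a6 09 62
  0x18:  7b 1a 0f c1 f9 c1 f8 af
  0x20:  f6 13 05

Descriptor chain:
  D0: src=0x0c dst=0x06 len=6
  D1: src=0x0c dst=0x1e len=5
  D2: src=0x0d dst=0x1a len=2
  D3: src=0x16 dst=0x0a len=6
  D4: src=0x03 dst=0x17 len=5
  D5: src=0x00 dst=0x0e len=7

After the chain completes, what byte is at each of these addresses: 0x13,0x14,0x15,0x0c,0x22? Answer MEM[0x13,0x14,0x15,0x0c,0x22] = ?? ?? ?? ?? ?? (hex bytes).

  after D0: wrote 6B at 0x06 = 66de54177811
  after D1: wrote 5B at 0x1e = 66de541778
  after D2: wrote 2B at 0x1a = de54
  after D3: wrote 6B at 0x0a = 09627b1ade54
  after D4: wrote 5B at 0x17 = 6a6b5766de
  after D5: wrote 7B at 0x0e = dd4ec56a6b5766
query mem[0x13]=0x57, mem[0x14]=0x66, mem[0x15]=0xa6, mem[0x0c]=0x7b, mem[0x22]=0x78

MEM[0x13,0x14,0x15,0x0c,0x22] = 57 66 a6 7b 78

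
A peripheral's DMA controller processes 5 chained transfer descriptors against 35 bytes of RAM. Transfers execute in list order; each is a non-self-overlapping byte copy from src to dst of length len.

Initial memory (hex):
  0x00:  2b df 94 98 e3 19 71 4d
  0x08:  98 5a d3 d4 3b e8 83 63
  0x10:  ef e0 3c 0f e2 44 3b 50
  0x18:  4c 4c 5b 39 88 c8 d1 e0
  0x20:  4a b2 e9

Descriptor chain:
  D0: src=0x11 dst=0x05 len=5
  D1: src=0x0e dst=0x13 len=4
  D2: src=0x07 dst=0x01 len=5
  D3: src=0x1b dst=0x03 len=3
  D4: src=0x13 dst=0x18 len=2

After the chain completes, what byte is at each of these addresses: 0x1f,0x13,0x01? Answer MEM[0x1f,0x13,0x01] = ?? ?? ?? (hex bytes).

[0] 0x11->0x05 len=5 : e0 3c 0f e2 44
[1] 0x0e->0x13 len=4 : 83 63 ef e0
[2] 0x07->0x01 len=5 : 0f e2 44 d3 d4
[3] 0x1b->0x03 len=3 : 39 88 c8
[4] 0x13->0x18 len=2 : 83 63
query mem[0x1f]=0xe0, mem[0x13]=0x83, mem[0x01]=0x0f

MEM[0x1f,0x13,0x01] = e0 83 0f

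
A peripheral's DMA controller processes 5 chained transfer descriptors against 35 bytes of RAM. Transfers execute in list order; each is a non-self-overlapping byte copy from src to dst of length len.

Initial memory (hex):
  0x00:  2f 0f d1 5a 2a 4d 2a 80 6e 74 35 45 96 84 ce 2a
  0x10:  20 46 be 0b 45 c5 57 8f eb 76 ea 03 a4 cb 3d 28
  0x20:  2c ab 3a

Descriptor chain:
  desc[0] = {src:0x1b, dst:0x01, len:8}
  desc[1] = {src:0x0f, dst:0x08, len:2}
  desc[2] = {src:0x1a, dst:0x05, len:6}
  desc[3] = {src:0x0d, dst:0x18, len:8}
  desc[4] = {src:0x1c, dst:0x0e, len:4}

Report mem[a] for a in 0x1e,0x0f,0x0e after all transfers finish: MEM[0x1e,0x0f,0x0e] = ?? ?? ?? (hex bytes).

  after D0: wrote 8B at 0x01 = 03a4cb3d282cab3a
  after D1: wrote 2B at 0x08 = 2a20
  after D2: wrote 6B at 0x05 = ea03a4cb3d28
  after D3: wrote 8B at 0x18 = 84ce2a2046be0b45
  after D4: wrote 4B at 0x0e = 46be0b45
query mem[0x1e]=0x0b, mem[0x0f]=0xbe, mem[0x0e]=0x46

MEM[0x1e,0x0f,0x0e] = 0b be 46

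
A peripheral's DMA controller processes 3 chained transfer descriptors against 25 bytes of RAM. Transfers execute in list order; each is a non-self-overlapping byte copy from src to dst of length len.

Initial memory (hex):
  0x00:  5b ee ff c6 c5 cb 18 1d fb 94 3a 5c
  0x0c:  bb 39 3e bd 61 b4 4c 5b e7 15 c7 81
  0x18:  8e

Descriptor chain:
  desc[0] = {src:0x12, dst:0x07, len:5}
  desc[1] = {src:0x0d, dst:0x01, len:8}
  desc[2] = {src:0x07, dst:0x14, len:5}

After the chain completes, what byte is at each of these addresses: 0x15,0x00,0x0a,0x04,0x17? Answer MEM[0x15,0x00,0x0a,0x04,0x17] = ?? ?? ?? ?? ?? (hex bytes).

MEM[0x15,0x00,0x0a,0x04,0x17] = e7 5b 15 61 15

[0] 0x12->0x07 len=5 : 4c 5b e7 15 c7
[1] 0x0d->0x01 len=8 : 39 3e bd 61 b4 4c 5b e7
[2] 0x07->0x14 len=5 : 5b e7 e7 15 c7
query mem[0x15]=0xe7, mem[0x00]=0x5b, mem[0x0a]=0x15, mem[0x04]=0x61, mem[0x17]=0x15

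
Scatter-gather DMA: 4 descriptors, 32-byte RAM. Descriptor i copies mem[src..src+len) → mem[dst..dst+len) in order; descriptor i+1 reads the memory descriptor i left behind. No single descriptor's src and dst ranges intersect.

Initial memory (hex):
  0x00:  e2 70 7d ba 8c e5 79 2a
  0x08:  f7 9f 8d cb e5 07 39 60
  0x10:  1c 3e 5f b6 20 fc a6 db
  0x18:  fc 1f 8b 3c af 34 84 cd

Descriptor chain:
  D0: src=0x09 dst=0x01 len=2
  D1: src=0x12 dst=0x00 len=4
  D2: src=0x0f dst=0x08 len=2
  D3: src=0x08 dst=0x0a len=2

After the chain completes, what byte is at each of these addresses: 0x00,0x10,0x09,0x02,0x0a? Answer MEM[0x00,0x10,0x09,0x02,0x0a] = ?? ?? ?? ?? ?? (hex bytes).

[0] 0x09->0x01 len=2 : 9f 8d
[1] 0x12->0x00 len=4 : 5f b6 20 fc
[2] 0x0f->0x08 len=2 : 60 1c
[3] 0x08->0x0a len=2 : 60 1c
query mem[0x00]=0x5f, mem[0x10]=0x1c, mem[0x09]=0x1c, mem[0x02]=0x20, mem[0x0a]=0x60

MEM[0x00,0x10,0x09,0x02,0x0a] = 5f 1c 1c 20 60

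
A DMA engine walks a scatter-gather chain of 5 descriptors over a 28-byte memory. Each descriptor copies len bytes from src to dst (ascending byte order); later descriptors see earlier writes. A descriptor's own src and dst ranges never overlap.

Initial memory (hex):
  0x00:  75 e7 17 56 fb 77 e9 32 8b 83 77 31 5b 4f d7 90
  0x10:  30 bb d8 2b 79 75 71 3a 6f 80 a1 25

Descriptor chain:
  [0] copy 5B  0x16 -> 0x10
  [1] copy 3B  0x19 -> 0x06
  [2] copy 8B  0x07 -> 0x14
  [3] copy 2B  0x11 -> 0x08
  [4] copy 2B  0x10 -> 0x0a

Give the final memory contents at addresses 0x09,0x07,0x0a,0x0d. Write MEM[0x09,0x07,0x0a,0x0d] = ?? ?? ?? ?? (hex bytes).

MEM[0x09,0x07,0x0a,0x0d] = 6f a1 71 4f

  after D0: wrote 5B at 0x10 = 713a6f80a1
  after D1: wrote 3B at 0x06 = 80a125
  after D2: wrote 8B at 0x14 = a1258377315b4fd7
  after D3: wrote 2B at 0x08 = 3a6f
  after D4: wrote 2B at 0x0a = 713a
query mem[0x09]=0x6f, mem[0x07]=0xa1, mem[0x0a]=0x71, mem[0x0d]=0x4f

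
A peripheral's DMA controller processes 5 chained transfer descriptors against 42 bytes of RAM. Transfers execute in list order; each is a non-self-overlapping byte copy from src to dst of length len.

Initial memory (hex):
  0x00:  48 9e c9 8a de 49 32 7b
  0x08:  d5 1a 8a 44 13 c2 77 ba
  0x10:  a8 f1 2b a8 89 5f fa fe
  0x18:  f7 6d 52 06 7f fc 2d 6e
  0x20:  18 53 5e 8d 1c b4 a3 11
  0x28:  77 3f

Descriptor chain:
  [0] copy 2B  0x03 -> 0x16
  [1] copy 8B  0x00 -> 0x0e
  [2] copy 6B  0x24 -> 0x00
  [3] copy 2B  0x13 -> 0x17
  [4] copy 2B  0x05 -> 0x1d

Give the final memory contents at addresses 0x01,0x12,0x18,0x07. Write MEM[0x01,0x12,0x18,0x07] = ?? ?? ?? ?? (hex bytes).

[0] 0x03->0x16 len=2 : 8a de
[1] 0x00->0x0e len=8 : 48 9e c9 8a de 49 32 7b
[2] 0x24->0x00 len=6 : 1c b4 a3 11 77 3f
[3] 0x13->0x17 len=2 : 49 32
[4] 0x05->0x1d len=2 : 3f 32
query mem[0x01]=0xb4, mem[0x12]=0xde, mem[0x18]=0x32, mem[0x07]=0x7b

MEM[0x01,0x12,0x18,0x07] = b4 de 32 7b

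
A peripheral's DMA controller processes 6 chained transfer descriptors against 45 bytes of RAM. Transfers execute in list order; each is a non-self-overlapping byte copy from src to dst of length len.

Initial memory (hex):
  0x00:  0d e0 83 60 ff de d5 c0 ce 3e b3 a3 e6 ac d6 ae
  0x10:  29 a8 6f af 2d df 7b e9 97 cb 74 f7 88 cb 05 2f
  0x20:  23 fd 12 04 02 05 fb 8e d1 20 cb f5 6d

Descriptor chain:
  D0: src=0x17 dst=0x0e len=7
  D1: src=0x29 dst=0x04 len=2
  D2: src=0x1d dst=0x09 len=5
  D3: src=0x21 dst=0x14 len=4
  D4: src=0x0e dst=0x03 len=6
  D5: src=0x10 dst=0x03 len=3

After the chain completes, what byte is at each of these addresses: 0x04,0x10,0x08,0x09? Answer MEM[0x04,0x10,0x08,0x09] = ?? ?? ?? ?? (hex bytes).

D0: mem[0x0e..0x14] <- [e9 97 cb 74 f7 88 cb]
D1: mem[0x04..0x05] <- [20 cb]
D2: mem[0x09..0x0d] <- [cb 05 2f 23 fd]
D3: mem[0x14..0x17] <- [fd 12 04 02]
D4: mem[0x03..0x08] <- [e9 97 cb 74 f7 88]
D5: mem[0x03..0x05] <- [cb 74 f7]
query mem[0x04]=0x74, mem[0x10]=0xcb, mem[0x08]=0x88, mem[0x09]=0xcb

MEM[0x04,0x10,0x08,0x09] = 74 cb 88 cb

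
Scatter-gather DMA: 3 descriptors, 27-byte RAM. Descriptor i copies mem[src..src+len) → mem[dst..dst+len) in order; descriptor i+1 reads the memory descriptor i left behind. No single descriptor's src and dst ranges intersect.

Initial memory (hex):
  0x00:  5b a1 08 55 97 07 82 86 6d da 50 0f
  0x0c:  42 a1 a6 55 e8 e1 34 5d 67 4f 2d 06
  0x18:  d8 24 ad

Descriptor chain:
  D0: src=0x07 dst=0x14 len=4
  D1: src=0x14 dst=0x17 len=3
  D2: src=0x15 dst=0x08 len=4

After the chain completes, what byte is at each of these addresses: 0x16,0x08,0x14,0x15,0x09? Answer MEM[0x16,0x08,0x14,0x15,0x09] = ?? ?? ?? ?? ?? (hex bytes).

MEM[0x16,0x08,0x14,0x15,0x09] = da 6d 86 6d da

  after D0: wrote 4B at 0x14 = 866dda50
  after D1: wrote 3B at 0x17 = 866dda
  after D2: wrote 4B at 0x08 = 6dda866d
query mem[0x16]=0xda, mem[0x08]=0x6d, mem[0x14]=0x86, mem[0x15]=0x6d, mem[0x09]=0xda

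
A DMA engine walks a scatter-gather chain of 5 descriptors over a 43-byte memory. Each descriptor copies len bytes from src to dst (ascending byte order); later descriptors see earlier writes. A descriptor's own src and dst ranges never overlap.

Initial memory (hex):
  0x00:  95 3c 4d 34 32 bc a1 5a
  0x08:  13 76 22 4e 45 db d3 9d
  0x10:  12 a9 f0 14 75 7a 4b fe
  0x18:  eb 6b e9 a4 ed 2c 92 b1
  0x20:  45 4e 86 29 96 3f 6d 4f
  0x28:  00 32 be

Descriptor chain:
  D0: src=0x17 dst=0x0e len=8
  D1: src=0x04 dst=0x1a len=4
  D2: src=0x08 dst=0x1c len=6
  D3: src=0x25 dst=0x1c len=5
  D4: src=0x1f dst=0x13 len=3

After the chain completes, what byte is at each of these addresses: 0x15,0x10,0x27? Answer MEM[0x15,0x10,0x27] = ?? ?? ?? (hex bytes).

MEM[0x15,0x10,0x27] = db 6b 4f

  after D0: wrote 8B at 0x0e = feeb6be9a4ed2c92
  after D1: wrote 4B at 0x1a = 32bca15a
  after D2: wrote 6B at 0x1c = 1376224e45db
  after D3: wrote 5B at 0x1c = 3f6d4f0032
  after D4: wrote 3B at 0x13 = 0032db
query mem[0x15]=0xdb, mem[0x10]=0x6b, mem[0x27]=0x4f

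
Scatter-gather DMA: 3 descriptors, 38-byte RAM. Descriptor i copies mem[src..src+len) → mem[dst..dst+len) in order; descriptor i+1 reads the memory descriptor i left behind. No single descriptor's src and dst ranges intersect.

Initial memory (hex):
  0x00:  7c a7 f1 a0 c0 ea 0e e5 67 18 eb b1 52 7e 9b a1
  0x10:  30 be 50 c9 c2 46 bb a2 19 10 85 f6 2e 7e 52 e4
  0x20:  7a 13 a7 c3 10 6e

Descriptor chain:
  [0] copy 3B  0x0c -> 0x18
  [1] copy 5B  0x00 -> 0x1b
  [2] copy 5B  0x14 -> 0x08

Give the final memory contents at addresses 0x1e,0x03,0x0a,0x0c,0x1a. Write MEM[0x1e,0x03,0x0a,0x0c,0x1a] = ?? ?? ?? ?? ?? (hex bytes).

#0 dst[0x18+3] := {0x52,0x7e,0x9b}
#1 dst[0x1b+5] := {0x7c,0xa7,0xf1,0xa0,0xc0}
#2 dst[0x08+5] := {0xc2,0x46,0xbb,0xa2,0x52}
query mem[0x1e]=0xa0, mem[0x03]=0xa0, mem[0x0a]=0xbb, mem[0x0c]=0x52, mem[0x1a]=0x9b

MEM[0x1e,0x03,0x0a,0x0c,0x1a] = a0 a0 bb 52 9b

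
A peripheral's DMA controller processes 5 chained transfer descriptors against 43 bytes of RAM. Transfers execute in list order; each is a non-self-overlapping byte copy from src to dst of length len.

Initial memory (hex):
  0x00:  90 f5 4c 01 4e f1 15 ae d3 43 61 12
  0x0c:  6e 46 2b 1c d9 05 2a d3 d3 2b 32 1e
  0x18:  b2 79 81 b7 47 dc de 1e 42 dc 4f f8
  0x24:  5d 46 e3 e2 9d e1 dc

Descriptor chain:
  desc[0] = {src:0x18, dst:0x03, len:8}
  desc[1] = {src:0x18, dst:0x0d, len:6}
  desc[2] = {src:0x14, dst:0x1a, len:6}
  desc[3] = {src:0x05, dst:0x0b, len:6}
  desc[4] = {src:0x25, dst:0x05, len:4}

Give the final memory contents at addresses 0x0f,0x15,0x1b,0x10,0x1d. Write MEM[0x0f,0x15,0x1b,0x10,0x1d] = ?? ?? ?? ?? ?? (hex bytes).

MEM[0x0f,0x15,0x1b,0x10,0x1d] = de 2b 2b 1e 1e

[0] 0x18->0x03 len=8 : b2 79 81 b7 47 dc de 1e
[1] 0x18->0x0d len=6 : b2 79 81 b7 47 dc
[2] 0x14->0x1a len=6 : d3 2b 32 1e b2 79
[3] 0x05->0x0b len=6 : 81 b7 47 dc de 1e
[4] 0x25->0x05 len=4 : 46 e3 e2 9d
query mem[0x0f]=0xde, mem[0x15]=0x2b, mem[0x1b]=0x2b, mem[0x10]=0x1e, mem[0x1d]=0x1e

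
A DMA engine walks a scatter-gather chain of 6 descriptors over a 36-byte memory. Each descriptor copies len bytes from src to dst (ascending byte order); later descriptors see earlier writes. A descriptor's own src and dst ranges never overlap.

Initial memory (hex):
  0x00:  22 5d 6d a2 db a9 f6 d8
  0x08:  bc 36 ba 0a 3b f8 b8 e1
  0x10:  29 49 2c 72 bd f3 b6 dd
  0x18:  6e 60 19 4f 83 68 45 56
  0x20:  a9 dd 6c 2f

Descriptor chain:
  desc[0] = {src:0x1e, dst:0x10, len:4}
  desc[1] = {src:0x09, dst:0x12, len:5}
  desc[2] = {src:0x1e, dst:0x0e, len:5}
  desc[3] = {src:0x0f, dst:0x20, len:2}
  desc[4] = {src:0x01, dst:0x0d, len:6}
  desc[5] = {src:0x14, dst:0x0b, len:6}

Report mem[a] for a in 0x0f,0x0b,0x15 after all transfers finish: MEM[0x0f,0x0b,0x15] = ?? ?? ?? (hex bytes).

MEM[0x0f,0x0b,0x15] = 6e 0a 3b

D0: mem[0x10..0x13] <- [45 56 a9 dd]
D1: mem[0x12..0x16] <- [36 ba 0a 3b f8]
D2: mem[0x0e..0x12] <- [45 56 a9 dd 6c]
D3: mem[0x20..0x21] <- [56 a9]
D4: mem[0x0d..0x12] <- [5d 6d a2 db a9 f6]
D5: mem[0x0b..0x10] <- [0a 3b f8 dd 6e 60]
query mem[0x0f]=0x6e, mem[0x0b]=0x0a, mem[0x15]=0x3b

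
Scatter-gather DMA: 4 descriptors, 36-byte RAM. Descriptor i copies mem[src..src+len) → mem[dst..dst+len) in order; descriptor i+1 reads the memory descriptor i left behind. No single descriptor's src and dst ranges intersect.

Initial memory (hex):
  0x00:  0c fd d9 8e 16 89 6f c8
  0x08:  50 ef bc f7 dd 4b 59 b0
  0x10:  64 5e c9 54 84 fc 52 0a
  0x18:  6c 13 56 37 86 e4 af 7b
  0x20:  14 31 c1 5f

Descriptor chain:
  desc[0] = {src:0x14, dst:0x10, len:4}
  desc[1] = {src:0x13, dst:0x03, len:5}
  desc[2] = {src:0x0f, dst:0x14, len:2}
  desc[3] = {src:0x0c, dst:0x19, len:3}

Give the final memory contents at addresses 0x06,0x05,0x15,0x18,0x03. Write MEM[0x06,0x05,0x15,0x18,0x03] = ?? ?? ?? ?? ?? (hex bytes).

MEM[0x06,0x05,0x15,0x18,0x03] = 52 fc 84 6c 0a

D0: mem[0x10..0x13] <- [84 fc 52 0a]
D1: mem[0x03..0x07] <- [0a 84 fc 52 0a]
D2: mem[0x14..0x15] <- [b0 84]
D3: mem[0x19..0x1b] <- [dd 4b 59]
query mem[0x06]=0x52, mem[0x05]=0xfc, mem[0x15]=0x84, mem[0x18]=0x6c, mem[0x03]=0x0a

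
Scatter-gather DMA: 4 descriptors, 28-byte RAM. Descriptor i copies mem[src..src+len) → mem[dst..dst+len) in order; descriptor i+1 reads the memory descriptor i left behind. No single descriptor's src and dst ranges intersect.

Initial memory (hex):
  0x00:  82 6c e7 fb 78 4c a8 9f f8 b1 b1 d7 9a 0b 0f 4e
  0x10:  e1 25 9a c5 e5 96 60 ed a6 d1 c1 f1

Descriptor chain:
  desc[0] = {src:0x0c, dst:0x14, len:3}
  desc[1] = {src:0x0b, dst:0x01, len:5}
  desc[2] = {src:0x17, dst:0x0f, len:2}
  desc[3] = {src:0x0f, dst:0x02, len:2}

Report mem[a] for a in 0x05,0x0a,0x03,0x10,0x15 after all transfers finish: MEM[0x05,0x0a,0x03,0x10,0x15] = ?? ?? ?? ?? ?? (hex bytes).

MEM[0x05,0x0a,0x03,0x10,0x15] = 4e b1 a6 a6 0b

  after D0: wrote 3B at 0x14 = 9a0b0f
  after D1: wrote 5B at 0x01 = d79a0b0f4e
  after D2: wrote 2B at 0x0f = eda6
  after D3: wrote 2B at 0x02 = eda6
query mem[0x05]=0x4e, mem[0x0a]=0xb1, mem[0x03]=0xa6, mem[0x10]=0xa6, mem[0x15]=0x0b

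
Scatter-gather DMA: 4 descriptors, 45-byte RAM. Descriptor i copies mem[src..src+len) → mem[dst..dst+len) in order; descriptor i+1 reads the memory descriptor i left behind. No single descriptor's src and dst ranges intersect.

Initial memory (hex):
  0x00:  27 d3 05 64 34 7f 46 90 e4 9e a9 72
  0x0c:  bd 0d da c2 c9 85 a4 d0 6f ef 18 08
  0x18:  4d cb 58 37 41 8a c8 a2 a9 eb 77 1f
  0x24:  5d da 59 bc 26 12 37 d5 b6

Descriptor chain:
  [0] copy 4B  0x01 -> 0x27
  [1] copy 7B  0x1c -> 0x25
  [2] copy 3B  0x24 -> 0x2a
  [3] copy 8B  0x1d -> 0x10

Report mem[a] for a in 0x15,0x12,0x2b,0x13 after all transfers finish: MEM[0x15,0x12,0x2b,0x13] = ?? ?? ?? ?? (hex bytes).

D0: mem[0x27..0x2a] <- [d3 05 64 34]
D1: mem[0x25..0x2b] <- [41 8a c8 a2 a9 eb 77]
D2: mem[0x2a..0x2c] <- [5d 41 8a]
D3: mem[0x10..0x17] <- [8a c8 a2 a9 eb 77 1f 5d]
query mem[0x15]=0x77, mem[0x12]=0xa2, mem[0x2b]=0x41, mem[0x13]=0xa9

MEM[0x15,0x12,0x2b,0x13] = 77 a2 41 a9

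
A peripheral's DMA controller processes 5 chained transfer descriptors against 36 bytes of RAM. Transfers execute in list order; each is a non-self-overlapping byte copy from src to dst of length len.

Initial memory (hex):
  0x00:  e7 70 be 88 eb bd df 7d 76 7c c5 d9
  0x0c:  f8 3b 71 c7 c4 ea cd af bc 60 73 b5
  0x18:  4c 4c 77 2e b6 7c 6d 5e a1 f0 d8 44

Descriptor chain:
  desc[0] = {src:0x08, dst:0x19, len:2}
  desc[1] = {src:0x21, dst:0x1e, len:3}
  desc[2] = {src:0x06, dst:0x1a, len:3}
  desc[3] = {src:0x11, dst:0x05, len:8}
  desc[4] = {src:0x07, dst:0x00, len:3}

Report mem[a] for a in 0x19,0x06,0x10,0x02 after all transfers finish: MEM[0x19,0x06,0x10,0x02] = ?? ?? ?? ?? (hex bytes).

MEM[0x19,0x06,0x10,0x02] = 76 cd c4 60

[0] 0x08->0x19 len=2 : 76 7c
[1] 0x21->0x1e len=3 : f0 d8 44
[2] 0x06->0x1a len=3 : df 7d 76
[3] 0x11->0x05 len=8 : ea cd af bc 60 73 b5 4c
[4] 0x07->0x00 len=3 : af bc 60
query mem[0x19]=0x76, mem[0x06]=0xcd, mem[0x10]=0xc4, mem[0x02]=0x60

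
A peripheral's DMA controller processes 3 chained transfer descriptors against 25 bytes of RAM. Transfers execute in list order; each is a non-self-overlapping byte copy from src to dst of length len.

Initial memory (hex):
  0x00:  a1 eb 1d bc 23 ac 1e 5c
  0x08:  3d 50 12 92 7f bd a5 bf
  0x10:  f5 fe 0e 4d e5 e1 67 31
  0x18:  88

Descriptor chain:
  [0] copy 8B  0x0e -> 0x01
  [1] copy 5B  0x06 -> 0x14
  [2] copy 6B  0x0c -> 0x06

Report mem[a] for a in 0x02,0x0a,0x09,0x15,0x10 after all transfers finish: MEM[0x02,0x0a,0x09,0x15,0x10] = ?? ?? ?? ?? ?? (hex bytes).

#0 dst[0x01+8] := {0xa5,0xbf,0xf5,0xfe,0x0e,0x4d,0xe5,0xe1}
#1 dst[0x14+5] := {0x4d,0xe5,0xe1,0x50,0x12}
#2 dst[0x06+6] := {0x7f,0xbd,0xa5,0xbf,0xf5,0xfe}
query mem[0x02]=0xbf, mem[0x0a]=0xf5, mem[0x09]=0xbf, mem[0x15]=0xe5, mem[0x10]=0xf5

MEM[0x02,0x0a,0x09,0x15,0x10] = bf f5 bf e5 f5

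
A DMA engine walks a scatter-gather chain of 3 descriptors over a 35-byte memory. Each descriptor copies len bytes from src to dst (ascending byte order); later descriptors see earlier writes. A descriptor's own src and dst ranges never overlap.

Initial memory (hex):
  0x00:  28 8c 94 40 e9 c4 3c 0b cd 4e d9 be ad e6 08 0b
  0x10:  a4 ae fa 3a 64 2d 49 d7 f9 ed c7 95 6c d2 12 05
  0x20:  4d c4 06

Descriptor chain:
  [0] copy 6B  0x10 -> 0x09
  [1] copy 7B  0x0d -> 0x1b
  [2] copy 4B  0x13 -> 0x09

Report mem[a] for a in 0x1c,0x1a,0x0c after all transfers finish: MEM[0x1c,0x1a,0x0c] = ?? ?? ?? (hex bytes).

#0 dst[0x09+6] := {0xa4,0xae,0xfa,0x3a,0x64,0x2d}
#1 dst[0x1b+7] := {0x64,0x2d,0x0b,0xa4,0xae,0xfa,0x3a}
#2 dst[0x09+4] := {0x3a,0x64,0x2d,0x49}
query mem[0x1c]=0x2d, mem[0x1a]=0xc7, mem[0x0c]=0x49

MEM[0x1c,0x1a,0x0c] = 2d c7 49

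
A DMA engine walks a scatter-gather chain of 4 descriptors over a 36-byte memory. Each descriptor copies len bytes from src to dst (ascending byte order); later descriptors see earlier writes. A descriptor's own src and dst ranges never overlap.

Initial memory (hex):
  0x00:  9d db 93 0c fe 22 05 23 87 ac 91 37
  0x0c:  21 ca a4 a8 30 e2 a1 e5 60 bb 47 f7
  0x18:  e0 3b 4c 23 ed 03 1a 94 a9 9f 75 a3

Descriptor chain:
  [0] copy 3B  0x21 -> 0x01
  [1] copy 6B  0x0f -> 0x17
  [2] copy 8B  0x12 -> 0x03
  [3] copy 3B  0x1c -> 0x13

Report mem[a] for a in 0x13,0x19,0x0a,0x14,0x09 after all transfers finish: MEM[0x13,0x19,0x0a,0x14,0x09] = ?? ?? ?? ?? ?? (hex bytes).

#0 dst[0x01+3] := {0x9f,0x75,0xa3}
#1 dst[0x17+6] := {0xa8,0x30,0xe2,0xa1,0xe5,0x60}
#2 dst[0x03+8] := {0xa1,0xe5,0x60,0xbb,0x47,0xa8,0x30,0xe2}
#3 dst[0x13+3] := {0x60,0x03,0x1a}
query mem[0x13]=0x60, mem[0x19]=0xe2, mem[0x0a]=0xe2, mem[0x14]=0x03, mem[0x09]=0x30

MEM[0x13,0x19,0x0a,0x14,0x09] = 60 e2 e2 03 30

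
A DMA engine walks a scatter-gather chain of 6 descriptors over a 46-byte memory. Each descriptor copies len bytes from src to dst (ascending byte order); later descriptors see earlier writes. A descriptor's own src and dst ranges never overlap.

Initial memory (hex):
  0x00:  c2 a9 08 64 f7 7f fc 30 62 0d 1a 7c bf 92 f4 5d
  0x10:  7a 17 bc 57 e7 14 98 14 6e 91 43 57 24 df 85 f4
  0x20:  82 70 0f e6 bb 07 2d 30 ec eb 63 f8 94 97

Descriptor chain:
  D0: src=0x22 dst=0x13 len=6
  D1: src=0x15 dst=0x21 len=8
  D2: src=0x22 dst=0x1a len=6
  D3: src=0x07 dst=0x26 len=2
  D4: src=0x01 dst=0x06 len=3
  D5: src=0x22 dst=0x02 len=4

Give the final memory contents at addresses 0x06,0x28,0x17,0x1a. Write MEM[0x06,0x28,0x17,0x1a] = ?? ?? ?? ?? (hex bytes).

MEM[0x06,0x28,0x17,0x1a] = a9 24 2d 07

D0: mem[0x13..0x18] <- [0f e6 bb 07 2d 30]
D1: mem[0x21..0x28] <- [bb 07 2d 30 91 43 57 24]
D2: mem[0x1a..0x1f] <- [07 2d 30 91 43 57]
D3: mem[0x26..0x27] <- [30 62]
D4: mem[0x06..0x08] <- [a9 08 64]
D5: mem[0x02..0x05] <- [07 2d 30 91]
query mem[0x06]=0xa9, mem[0x28]=0x24, mem[0x17]=0x2d, mem[0x1a]=0x07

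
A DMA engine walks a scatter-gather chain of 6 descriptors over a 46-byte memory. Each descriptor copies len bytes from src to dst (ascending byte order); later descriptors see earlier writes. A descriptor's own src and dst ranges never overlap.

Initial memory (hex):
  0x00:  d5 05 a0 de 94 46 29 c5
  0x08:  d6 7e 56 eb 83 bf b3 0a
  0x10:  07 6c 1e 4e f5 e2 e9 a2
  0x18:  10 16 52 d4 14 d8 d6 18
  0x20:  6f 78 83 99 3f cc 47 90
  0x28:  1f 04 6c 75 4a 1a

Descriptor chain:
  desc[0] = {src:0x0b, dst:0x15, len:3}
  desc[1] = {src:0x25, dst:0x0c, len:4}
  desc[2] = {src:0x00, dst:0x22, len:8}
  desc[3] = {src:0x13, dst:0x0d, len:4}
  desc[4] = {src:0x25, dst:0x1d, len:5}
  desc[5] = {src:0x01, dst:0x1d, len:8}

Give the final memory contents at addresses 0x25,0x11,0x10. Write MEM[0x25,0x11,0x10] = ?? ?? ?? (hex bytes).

MEM[0x25,0x11,0x10] = de 6c 83

[0] 0x0b->0x15 len=3 : eb 83 bf
[1] 0x25->0x0c len=4 : cc 47 90 1f
[2] 0x00->0x22 len=8 : d5 05 a0 de 94 46 29 c5
[3] 0x13->0x0d len=4 : 4e f5 eb 83
[4] 0x25->0x1d len=5 : de 94 46 29 c5
[5] 0x01->0x1d len=8 : 05 a0 de 94 46 29 c5 d6
query mem[0x25]=0xde, mem[0x11]=0x6c, mem[0x10]=0x83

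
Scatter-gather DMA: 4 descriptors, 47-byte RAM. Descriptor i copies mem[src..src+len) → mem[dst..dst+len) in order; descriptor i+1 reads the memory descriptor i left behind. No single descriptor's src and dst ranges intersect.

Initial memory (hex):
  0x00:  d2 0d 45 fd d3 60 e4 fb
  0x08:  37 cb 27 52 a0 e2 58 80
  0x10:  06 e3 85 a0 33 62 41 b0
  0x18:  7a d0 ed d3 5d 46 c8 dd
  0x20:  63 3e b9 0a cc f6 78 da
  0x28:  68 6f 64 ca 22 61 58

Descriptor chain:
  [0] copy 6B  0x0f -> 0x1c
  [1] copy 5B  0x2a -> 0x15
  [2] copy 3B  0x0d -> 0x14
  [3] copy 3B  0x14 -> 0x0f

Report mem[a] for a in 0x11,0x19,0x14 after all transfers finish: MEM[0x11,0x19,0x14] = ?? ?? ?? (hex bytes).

[0] 0x0f->0x1c len=6 : 80 06 e3 85 a0 33
[1] 0x2a->0x15 len=5 : 64 ca 22 61 58
[2] 0x0d->0x14 len=3 : e2 58 80
[3] 0x14->0x0f len=3 : e2 58 80
query mem[0x11]=0x80, mem[0x19]=0x58, mem[0x14]=0xe2

MEM[0x11,0x19,0x14] = 80 58 e2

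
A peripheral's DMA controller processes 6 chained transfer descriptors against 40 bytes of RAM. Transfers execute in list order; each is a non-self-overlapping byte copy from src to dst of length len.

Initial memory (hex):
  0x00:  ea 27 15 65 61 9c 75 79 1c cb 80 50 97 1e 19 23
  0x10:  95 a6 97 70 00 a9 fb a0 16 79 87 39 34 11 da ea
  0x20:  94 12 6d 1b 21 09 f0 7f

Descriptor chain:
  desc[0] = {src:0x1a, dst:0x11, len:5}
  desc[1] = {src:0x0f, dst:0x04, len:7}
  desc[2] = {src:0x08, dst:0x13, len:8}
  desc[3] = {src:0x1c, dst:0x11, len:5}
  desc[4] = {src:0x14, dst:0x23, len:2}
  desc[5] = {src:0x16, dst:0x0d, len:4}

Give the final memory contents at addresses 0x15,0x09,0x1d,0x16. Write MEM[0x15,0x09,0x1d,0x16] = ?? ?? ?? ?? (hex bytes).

D0: mem[0x11..0x15] <- [87 39 34 11 da]
D1: mem[0x04..0x0a] <- [23 95 87 39 34 11 da]
D2: mem[0x13..0x1a] <- [34 11 da 50 97 1e 19 23]
D3: mem[0x11..0x15] <- [34 11 da ea 94]
D4: mem[0x23..0x24] <- [ea 94]
D5: mem[0x0d..0x10] <- [50 97 1e 19]
query mem[0x15]=0x94, mem[0x09]=0x11, mem[0x1d]=0x11, mem[0x16]=0x50

MEM[0x15,0x09,0x1d,0x16] = 94 11 11 50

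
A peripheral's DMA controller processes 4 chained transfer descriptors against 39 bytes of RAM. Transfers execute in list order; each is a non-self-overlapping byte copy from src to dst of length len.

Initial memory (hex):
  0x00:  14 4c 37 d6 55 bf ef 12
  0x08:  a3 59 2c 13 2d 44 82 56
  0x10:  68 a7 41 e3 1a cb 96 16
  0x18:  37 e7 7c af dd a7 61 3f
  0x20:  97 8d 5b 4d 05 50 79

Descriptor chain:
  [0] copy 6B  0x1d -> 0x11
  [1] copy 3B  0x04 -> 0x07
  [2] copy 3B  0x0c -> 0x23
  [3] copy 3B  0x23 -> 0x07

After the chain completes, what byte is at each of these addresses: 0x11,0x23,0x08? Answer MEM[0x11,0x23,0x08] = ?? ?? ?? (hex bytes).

MEM[0x11,0x23,0x08] = a7 2d 44

D0: mem[0x11..0x16] <- [a7 61 3f 97 8d 5b]
D1: mem[0x07..0x09] <- [55 bf ef]
D2: mem[0x23..0x25] <- [2d 44 82]
D3: mem[0x07..0x09] <- [2d 44 82]
query mem[0x11]=0xa7, mem[0x23]=0x2d, mem[0x08]=0x44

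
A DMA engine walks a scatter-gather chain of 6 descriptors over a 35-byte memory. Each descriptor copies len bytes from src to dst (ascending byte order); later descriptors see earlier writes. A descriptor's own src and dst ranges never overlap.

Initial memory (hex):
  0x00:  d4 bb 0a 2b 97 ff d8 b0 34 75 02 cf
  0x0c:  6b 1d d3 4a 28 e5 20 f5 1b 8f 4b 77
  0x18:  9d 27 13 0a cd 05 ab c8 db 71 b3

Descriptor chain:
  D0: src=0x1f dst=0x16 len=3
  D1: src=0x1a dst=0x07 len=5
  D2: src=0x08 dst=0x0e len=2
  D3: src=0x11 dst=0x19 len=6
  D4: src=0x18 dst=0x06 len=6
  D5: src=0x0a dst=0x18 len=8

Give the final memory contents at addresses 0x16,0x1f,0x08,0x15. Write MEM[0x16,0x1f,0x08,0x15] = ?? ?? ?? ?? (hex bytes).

MEM[0x16,0x1f,0x08,0x15] = c8 e5 20 8f

[0] 0x1f->0x16 len=3 : c8 db 71
[1] 0x1a->0x07 len=5 : 13 0a cd 05 ab
[2] 0x08->0x0e len=2 : 0a cd
[3] 0x11->0x19 len=6 : e5 20 f5 1b 8f c8
[4] 0x18->0x06 len=6 : 71 e5 20 f5 1b 8f
[5] 0x0a->0x18 len=8 : 1b 8f 6b 1d 0a cd 28 e5
query mem[0x16]=0xc8, mem[0x1f]=0xe5, mem[0x08]=0x20, mem[0x15]=0x8f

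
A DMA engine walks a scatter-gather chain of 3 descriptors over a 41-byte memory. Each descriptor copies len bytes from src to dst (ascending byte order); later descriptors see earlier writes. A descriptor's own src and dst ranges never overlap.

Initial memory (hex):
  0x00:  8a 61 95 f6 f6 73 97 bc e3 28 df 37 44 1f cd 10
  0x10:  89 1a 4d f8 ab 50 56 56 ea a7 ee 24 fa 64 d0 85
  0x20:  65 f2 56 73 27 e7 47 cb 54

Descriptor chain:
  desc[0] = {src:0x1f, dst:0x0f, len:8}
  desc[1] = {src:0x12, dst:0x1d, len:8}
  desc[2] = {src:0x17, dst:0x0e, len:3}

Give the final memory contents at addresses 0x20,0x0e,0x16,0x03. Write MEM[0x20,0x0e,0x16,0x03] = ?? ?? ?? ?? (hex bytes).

D0: mem[0x0f..0x16] <- [85 65 f2 56 73 27 e7 47]
D1: mem[0x1d..0x24] <- [56 73 27 e7 47 56 ea a7]
D2: mem[0x0e..0x10] <- [56 ea a7]
query mem[0x20]=0xe7, mem[0x0e]=0x56, mem[0x16]=0x47, mem[0x03]=0xf6

MEM[0x20,0x0e,0x16,0x03] = e7 56 47 f6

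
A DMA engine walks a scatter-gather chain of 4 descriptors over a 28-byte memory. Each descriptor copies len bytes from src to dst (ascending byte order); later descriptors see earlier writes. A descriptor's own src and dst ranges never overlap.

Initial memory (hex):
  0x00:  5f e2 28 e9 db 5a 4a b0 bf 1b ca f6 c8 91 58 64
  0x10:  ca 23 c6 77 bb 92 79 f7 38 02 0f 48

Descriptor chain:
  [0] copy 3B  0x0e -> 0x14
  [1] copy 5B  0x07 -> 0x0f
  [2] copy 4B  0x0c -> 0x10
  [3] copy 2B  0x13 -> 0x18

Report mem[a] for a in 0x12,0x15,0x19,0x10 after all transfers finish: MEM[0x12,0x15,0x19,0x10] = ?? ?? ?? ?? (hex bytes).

[0] 0x0e->0x14 len=3 : 58 64 ca
[1] 0x07->0x0f len=5 : b0 bf 1b ca f6
[2] 0x0c->0x10 len=4 : c8 91 58 b0
[3] 0x13->0x18 len=2 : b0 58
query mem[0x12]=0x58, mem[0x15]=0x64, mem[0x19]=0x58, mem[0x10]=0xc8

MEM[0x12,0x15,0x19,0x10] = 58 64 58 c8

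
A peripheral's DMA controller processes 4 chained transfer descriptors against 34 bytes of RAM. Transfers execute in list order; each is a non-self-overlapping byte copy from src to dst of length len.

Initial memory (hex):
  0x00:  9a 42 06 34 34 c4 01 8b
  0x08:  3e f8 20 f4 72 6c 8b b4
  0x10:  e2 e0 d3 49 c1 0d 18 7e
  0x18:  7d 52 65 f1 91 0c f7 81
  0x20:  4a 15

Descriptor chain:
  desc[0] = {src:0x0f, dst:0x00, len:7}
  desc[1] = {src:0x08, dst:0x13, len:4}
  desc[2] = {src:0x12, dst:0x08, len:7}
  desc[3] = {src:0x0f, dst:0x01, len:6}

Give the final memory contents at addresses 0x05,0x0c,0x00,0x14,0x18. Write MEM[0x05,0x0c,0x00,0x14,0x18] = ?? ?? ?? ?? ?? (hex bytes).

  after D0: wrote 7B at 0x00 = b4e2e0d349c10d
  after D1: wrote 4B at 0x13 = 3ef820f4
  after D2: wrote 7B at 0x08 = d33ef820f47e7d
  after D3: wrote 6B at 0x01 = b4e2e0d33ef8
query mem[0x05]=0x3e, mem[0x0c]=0xf4, mem[0x00]=0xb4, mem[0x14]=0xf8, mem[0x18]=0x7d

MEM[0x05,0x0c,0x00,0x14,0x18] = 3e f4 b4 f8 7d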